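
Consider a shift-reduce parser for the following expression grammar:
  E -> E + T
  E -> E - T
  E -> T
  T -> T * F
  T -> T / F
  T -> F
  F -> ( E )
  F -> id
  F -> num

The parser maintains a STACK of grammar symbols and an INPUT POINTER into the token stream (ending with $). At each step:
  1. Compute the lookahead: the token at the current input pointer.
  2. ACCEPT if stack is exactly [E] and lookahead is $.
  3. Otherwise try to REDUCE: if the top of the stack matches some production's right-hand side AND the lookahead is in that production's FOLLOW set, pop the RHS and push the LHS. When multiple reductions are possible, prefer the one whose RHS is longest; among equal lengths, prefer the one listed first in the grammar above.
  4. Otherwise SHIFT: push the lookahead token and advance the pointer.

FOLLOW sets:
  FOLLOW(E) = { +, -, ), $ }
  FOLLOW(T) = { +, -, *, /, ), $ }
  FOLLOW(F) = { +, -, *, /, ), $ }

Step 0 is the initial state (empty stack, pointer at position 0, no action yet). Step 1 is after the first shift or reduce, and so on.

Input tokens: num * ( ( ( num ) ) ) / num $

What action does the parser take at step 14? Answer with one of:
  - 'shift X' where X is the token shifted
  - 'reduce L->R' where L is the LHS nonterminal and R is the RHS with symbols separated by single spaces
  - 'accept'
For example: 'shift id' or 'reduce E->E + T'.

Step 1: shift num. Stack=[num] ptr=1 lookahead=* remaining=[* ( ( ( num ) ) ) / num $]
Step 2: reduce F->num. Stack=[F] ptr=1 lookahead=* remaining=[* ( ( ( num ) ) ) / num $]
Step 3: reduce T->F. Stack=[T] ptr=1 lookahead=* remaining=[* ( ( ( num ) ) ) / num $]
Step 4: shift *. Stack=[T *] ptr=2 lookahead=( remaining=[( ( ( num ) ) ) / num $]
Step 5: shift (. Stack=[T * (] ptr=3 lookahead=( remaining=[( ( num ) ) ) / num $]
Step 6: shift (. Stack=[T * ( (] ptr=4 lookahead=( remaining=[( num ) ) ) / num $]
Step 7: shift (. Stack=[T * ( ( (] ptr=5 lookahead=num remaining=[num ) ) ) / num $]
Step 8: shift num. Stack=[T * ( ( ( num] ptr=6 lookahead=) remaining=[) ) ) / num $]
Step 9: reduce F->num. Stack=[T * ( ( ( F] ptr=6 lookahead=) remaining=[) ) ) / num $]
Step 10: reduce T->F. Stack=[T * ( ( ( T] ptr=6 lookahead=) remaining=[) ) ) / num $]
Step 11: reduce E->T. Stack=[T * ( ( ( E] ptr=6 lookahead=) remaining=[) ) ) / num $]
Step 12: shift ). Stack=[T * ( ( ( E )] ptr=7 lookahead=) remaining=[) ) / num $]
Step 13: reduce F->( E ). Stack=[T * ( ( F] ptr=7 lookahead=) remaining=[) ) / num $]
Step 14: reduce T->F. Stack=[T * ( ( T] ptr=7 lookahead=) remaining=[) ) / num $]

Answer: reduce T->F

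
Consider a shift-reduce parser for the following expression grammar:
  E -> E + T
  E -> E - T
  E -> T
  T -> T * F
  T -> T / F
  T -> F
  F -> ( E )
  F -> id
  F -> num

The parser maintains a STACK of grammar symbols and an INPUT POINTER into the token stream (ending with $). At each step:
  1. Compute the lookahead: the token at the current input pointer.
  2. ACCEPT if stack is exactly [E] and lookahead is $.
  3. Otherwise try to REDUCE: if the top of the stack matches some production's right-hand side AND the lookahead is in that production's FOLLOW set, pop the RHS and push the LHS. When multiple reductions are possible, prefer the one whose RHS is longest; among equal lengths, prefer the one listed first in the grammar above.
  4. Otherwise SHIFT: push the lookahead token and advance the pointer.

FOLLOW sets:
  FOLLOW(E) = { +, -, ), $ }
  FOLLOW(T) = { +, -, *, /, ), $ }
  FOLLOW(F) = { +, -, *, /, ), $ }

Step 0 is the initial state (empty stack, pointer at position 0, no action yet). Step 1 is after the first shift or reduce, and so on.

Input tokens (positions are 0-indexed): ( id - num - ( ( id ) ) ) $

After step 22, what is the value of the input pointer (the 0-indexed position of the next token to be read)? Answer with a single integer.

Answer: 10

Derivation:
Step 1: shift (. Stack=[(] ptr=1 lookahead=id remaining=[id - num - ( ( id ) ) ) $]
Step 2: shift id. Stack=[( id] ptr=2 lookahead=- remaining=[- num - ( ( id ) ) ) $]
Step 3: reduce F->id. Stack=[( F] ptr=2 lookahead=- remaining=[- num - ( ( id ) ) ) $]
Step 4: reduce T->F. Stack=[( T] ptr=2 lookahead=- remaining=[- num - ( ( id ) ) ) $]
Step 5: reduce E->T. Stack=[( E] ptr=2 lookahead=- remaining=[- num - ( ( id ) ) ) $]
Step 6: shift -. Stack=[( E -] ptr=3 lookahead=num remaining=[num - ( ( id ) ) ) $]
Step 7: shift num. Stack=[( E - num] ptr=4 lookahead=- remaining=[- ( ( id ) ) ) $]
Step 8: reduce F->num. Stack=[( E - F] ptr=4 lookahead=- remaining=[- ( ( id ) ) ) $]
Step 9: reduce T->F. Stack=[( E - T] ptr=4 lookahead=- remaining=[- ( ( id ) ) ) $]
Step 10: reduce E->E - T. Stack=[( E] ptr=4 lookahead=- remaining=[- ( ( id ) ) ) $]
Step 11: shift -. Stack=[( E -] ptr=5 lookahead=( remaining=[( ( id ) ) ) $]
Step 12: shift (. Stack=[( E - (] ptr=6 lookahead=( remaining=[( id ) ) ) $]
Step 13: shift (. Stack=[( E - ( (] ptr=7 lookahead=id remaining=[id ) ) ) $]
Step 14: shift id. Stack=[( E - ( ( id] ptr=8 lookahead=) remaining=[) ) ) $]
Step 15: reduce F->id. Stack=[( E - ( ( F] ptr=8 lookahead=) remaining=[) ) ) $]
Step 16: reduce T->F. Stack=[( E - ( ( T] ptr=8 lookahead=) remaining=[) ) ) $]
Step 17: reduce E->T. Stack=[( E - ( ( E] ptr=8 lookahead=) remaining=[) ) ) $]
Step 18: shift ). Stack=[( E - ( ( E )] ptr=9 lookahead=) remaining=[) ) $]
Step 19: reduce F->( E ). Stack=[( E - ( F] ptr=9 lookahead=) remaining=[) ) $]
Step 20: reduce T->F. Stack=[( E - ( T] ptr=9 lookahead=) remaining=[) ) $]
Step 21: reduce E->T. Stack=[( E - ( E] ptr=9 lookahead=) remaining=[) ) $]
Step 22: shift ). Stack=[( E - ( E )] ptr=10 lookahead=) remaining=[) $]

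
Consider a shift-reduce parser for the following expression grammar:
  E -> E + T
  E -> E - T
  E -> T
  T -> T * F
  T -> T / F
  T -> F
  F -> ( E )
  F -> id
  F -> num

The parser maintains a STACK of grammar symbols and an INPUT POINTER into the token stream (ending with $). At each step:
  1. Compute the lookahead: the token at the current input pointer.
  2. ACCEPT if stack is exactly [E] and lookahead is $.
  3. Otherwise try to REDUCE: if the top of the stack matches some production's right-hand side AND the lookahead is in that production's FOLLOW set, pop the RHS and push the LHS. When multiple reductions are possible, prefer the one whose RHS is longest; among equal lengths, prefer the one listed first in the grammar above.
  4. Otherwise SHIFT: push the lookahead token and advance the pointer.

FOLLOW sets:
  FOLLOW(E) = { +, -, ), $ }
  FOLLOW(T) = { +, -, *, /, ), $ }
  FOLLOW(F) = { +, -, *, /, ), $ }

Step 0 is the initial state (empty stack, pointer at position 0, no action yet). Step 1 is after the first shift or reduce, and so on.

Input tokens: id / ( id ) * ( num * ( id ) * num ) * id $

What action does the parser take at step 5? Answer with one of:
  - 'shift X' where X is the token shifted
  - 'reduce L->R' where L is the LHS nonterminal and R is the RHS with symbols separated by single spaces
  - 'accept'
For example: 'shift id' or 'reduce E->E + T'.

Step 1: shift id. Stack=[id] ptr=1 lookahead=/ remaining=[/ ( id ) * ( num * ( id ) * num ) * id $]
Step 2: reduce F->id. Stack=[F] ptr=1 lookahead=/ remaining=[/ ( id ) * ( num * ( id ) * num ) * id $]
Step 3: reduce T->F. Stack=[T] ptr=1 lookahead=/ remaining=[/ ( id ) * ( num * ( id ) * num ) * id $]
Step 4: shift /. Stack=[T /] ptr=2 lookahead=( remaining=[( id ) * ( num * ( id ) * num ) * id $]
Step 5: shift (. Stack=[T / (] ptr=3 lookahead=id remaining=[id ) * ( num * ( id ) * num ) * id $]

Answer: shift (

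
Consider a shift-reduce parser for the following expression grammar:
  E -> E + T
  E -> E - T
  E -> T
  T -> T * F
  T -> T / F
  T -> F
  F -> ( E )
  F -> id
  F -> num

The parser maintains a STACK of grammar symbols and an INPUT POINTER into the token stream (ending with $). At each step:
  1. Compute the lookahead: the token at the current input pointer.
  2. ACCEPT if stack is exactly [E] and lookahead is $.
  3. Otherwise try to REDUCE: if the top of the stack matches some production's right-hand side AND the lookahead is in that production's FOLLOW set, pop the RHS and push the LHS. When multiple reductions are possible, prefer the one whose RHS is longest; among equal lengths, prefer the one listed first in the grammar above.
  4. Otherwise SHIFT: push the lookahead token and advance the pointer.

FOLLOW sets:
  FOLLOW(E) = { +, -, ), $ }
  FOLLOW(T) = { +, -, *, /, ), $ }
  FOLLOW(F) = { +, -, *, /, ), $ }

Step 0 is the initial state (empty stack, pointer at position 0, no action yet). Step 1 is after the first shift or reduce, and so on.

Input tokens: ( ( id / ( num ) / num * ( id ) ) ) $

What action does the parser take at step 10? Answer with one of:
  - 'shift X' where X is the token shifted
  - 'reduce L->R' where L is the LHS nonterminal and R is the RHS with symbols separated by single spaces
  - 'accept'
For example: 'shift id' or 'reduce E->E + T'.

Step 1: shift (. Stack=[(] ptr=1 lookahead=( remaining=[( id / ( num ) / num * ( id ) ) ) $]
Step 2: shift (. Stack=[( (] ptr=2 lookahead=id remaining=[id / ( num ) / num * ( id ) ) ) $]
Step 3: shift id. Stack=[( ( id] ptr=3 lookahead=/ remaining=[/ ( num ) / num * ( id ) ) ) $]
Step 4: reduce F->id. Stack=[( ( F] ptr=3 lookahead=/ remaining=[/ ( num ) / num * ( id ) ) ) $]
Step 5: reduce T->F. Stack=[( ( T] ptr=3 lookahead=/ remaining=[/ ( num ) / num * ( id ) ) ) $]
Step 6: shift /. Stack=[( ( T /] ptr=4 lookahead=( remaining=[( num ) / num * ( id ) ) ) $]
Step 7: shift (. Stack=[( ( T / (] ptr=5 lookahead=num remaining=[num ) / num * ( id ) ) ) $]
Step 8: shift num. Stack=[( ( T / ( num] ptr=6 lookahead=) remaining=[) / num * ( id ) ) ) $]
Step 9: reduce F->num. Stack=[( ( T / ( F] ptr=6 lookahead=) remaining=[) / num * ( id ) ) ) $]
Step 10: reduce T->F. Stack=[( ( T / ( T] ptr=6 lookahead=) remaining=[) / num * ( id ) ) ) $]

Answer: reduce T->F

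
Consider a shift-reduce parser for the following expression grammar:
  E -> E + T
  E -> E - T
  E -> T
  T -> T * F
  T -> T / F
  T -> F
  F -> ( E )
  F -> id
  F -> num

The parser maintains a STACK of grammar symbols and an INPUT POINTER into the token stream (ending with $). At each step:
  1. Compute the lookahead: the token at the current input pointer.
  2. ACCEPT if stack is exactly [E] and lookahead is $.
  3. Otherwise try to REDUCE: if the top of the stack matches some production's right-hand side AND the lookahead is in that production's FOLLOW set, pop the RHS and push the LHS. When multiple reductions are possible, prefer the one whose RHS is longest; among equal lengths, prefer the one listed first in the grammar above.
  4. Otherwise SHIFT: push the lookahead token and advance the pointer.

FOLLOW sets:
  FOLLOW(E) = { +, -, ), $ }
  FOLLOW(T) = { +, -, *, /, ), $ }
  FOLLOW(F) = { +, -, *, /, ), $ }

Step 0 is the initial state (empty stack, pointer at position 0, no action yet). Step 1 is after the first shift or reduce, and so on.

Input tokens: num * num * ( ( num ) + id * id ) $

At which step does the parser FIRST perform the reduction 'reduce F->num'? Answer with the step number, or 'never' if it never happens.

Answer: 2

Derivation:
Step 1: shift num. Stack=[num] ptr=1 lookahead=* remaining=[* num * ( ( num ) + id * id ) $]
Step 2: reduce F->num. Stack=[F] ptr=1 lookahead=* remaining=[* num * ( ( num ) + id * id ) $]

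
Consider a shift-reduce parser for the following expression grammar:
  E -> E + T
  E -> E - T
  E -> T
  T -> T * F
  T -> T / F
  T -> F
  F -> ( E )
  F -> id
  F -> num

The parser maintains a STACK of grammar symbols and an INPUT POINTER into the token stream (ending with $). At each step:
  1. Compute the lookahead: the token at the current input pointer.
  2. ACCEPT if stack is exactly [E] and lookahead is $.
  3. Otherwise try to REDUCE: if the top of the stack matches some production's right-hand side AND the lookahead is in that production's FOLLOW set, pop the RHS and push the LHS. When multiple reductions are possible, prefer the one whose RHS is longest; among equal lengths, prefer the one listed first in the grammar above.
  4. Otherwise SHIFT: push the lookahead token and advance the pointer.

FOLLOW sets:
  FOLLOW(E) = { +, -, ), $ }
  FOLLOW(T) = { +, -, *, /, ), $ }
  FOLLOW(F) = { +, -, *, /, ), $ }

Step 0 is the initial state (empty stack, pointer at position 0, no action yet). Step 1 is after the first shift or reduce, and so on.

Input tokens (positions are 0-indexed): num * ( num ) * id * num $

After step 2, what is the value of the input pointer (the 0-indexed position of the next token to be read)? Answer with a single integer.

Answer: 1

Derivation:
Step 1: shift num. Stack=[num] ptr=1 lookahead=* remaining=[* ( num ) * id * num $]
Step 2: reduce F->num. Stack=[F] ptr=1 lookahead=* remaining=[* ( num ) * id * num $]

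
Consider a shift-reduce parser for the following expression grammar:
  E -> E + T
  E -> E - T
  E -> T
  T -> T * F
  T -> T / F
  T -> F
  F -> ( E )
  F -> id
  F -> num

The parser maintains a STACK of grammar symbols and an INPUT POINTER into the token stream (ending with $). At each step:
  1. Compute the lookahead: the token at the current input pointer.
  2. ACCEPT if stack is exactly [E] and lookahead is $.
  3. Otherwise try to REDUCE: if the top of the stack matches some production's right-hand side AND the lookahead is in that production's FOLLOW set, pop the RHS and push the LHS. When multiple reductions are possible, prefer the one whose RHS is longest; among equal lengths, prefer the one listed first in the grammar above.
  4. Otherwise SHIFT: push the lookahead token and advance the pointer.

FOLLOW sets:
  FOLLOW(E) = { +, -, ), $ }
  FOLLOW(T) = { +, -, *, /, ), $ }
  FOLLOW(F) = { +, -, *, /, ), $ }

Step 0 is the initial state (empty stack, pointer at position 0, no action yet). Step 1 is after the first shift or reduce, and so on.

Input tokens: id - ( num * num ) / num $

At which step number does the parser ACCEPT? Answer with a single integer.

Step 1: shift id. Stack=[id] ptr=1 lookahead=- remaining=[- ( num * num ) / num $]
Step 2: reduce F->id. Stack=[F] ptr=1 lookahead=- remaining=[- ( num * num ) / num $]
Step 3: reduce T->F. Stack=[T] ptr=1 lookahead=- remaining=[- ( num * num ) / num $]
Step 4: reduce E->T. Stack=[E] ptr=1 lookahead=- remaining=[- ( num * num ) / num $]
Step 5: shift -. Stack=[E -] ptr=2 lookahead=( remaining=[( num * num ) / num $]
Step 6: shift (. Stack=[E - (] ptr=3 lookahead=num remaining=[num * num ) / num $]
Step 7: shift num. Stack=[E - ( num] ptr=4 lookahead=* remaining=[* num ) / num $]
Step 8: reduce F->num. Stack=[E - ( F] ptr=4 lookahead=* remaining=[* num ) / num $]
Step 9: reduce T->F. Stack=[E - ( T] ptr=4 lookahead=* remaining=[* num ) / num $]
Step 10: shift *. Stack=[E - ( T *] ptr=5 lookahead=num remaining=[num ) / num $]
Step 11: shift num. Stack=[E - ( T * num] ptr=6 lookahead=) remaining=[) / num $]
Step 12: reduce F->num. Stack=[E - ( T * F] ptr=6 lookahead=) remaining=[) / num $]
Step 13: reduce T->T * F. Stack=[E - ( T] ptr=6 lookahead=) remaining=[) / num $]
Step 14: reduce E->T. Stack=[E - ( E] ptr=6 lookahead=) remaining=[) / num $]
Step 15: shift ). Stack=[E - ( E )] ptr=7 lookahead=/ remaining=[/ num $]
Step 16: reduce F->( E ). Stack=[E - F] ptr=7 lookahead=/ remaining=[/ num $]
Step 17: reduce T->F. Stack=[E - T] ptr=7 lookahead=/ remaining=[/ num $]
Step 18: shift /. Stack=[E - T /] ptr=8 lookahead=num remaining=[num $]
Step 19: shift num. Stack=[E - T / num] ptr=9 lookahead=$ remaining=[$]
Step 20: reduce F->num. Stack=[E - T / F] ptr=9 lookahead=$ remaining=[$]
Step 21: reduce T->T / F. Stack=[E - T] ptr=9 lookahead=$ remaining=[$]
Step 22: reduce E->E - T. Stack=[E] ptr=9 lookahead=$ remaining=[$]
Step 23: accept. Stack=[E] ptr=9 lookahead=$ remaining=[$]

Answer: 23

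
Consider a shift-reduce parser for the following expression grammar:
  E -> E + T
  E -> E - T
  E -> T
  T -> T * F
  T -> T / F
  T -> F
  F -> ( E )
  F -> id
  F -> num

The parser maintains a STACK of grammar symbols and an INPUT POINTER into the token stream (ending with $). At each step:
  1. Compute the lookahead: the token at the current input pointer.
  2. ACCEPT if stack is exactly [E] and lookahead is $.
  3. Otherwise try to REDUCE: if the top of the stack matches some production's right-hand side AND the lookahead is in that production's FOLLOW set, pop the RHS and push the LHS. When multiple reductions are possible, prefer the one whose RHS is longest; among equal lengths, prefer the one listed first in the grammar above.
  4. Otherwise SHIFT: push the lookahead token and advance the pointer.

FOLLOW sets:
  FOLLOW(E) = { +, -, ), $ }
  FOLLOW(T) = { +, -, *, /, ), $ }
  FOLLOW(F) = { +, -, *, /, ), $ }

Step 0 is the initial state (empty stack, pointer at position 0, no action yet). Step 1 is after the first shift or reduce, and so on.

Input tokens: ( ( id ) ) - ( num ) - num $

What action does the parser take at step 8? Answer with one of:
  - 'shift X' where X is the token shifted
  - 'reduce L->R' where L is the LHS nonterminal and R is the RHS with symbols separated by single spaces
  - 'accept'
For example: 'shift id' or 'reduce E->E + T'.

Answer: reduce F->( E )

Derivation:
Step 1: shift (. Stack=[(] ptr=1 lookahead=( remaining=[( id ) ) - ( num ) - num $]
Step 2: shift (. Stack=[( (] ptr=2 lookahead=id remaining=[id ) ) - ( num ) - num $]
Step 3: shift id. Stack=[( ( id] ptr=3 lookahead=) remaining=[) ) - ( num ) - num $]
Step 4: reduce F->id. Stack=[( ( F] ptr=3 lookahead=) remaining=[) ) - ( num ) - num $]
Step 5: reduce T->F. Stack=[( ( T] ptr=3 lookahead=) remaining=[) ) - ( num ) - num $]
Step 6: reduce E->T. Stack=[( ( E] ptr=3 lookahead=) remaining=[) ) - ( num ) - num $]
Step 7: shift ). Stack=[( ( E )] ptr=4 lookahead=) remaining=[) - ( num ) - num $]
Step 8: reduce F->( E ). Stack=[( F] ptr=4 lookahead=) remaining=[) - ( num ) - num $]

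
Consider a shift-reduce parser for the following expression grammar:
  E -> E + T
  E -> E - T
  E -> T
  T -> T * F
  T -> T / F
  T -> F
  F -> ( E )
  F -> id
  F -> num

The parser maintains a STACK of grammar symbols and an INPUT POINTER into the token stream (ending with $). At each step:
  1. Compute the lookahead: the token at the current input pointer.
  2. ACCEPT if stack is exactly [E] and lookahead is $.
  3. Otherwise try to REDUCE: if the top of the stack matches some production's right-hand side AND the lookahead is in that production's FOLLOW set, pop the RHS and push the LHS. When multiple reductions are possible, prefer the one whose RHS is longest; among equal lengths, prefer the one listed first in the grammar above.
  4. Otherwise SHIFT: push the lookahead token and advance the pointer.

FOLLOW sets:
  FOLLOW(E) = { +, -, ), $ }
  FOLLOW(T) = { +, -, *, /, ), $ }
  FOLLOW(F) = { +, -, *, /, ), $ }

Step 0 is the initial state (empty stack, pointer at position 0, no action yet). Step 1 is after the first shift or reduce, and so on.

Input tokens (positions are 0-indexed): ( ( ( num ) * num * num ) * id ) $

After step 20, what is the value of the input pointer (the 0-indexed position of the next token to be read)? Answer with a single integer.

Answer: 10

Derivation:
Step 1: shift (. Stack=[(] ptr=1 lookahead=( remaining=[( ( num ) * num * num ) * id ) $]
Step 2: shift (. Stack=[( (] ptr=2 lookahead=( remaining=[( num ) * num * num ) * id ) $]
Step 3: shift (. Stack=[( ( (] ptr=3 lookahead=num remaining=[num ) * num * num ) * id ) $]
Step 4: shift num. Stack=[( ( ( num] ptr=4 lookahead=) remaining=[) * num * num ) * id ) $]
Step 5: reduce F->num. Stack=[( ( ( F] ptr=4 lookahead=) remaining=[) * num * num ) * id ) $]
Step 6: reduce T->F. Stack=[( ( ( T] ptr=4 lookahead=) remaining=[) * num * num ) * id ) $]
Step 7: reduce E->T. Stack=[( ( ( E] ptr=4 lookahead=) remaining=[) * num * num ) * id ) $]
Step 8: shift ). Stack=[( ( ( E )] ptr=5 lookahead=* remaining=[* num * num ) * id ) $]
Step 9: reduce F->( E ). Stack=[( ( F] ptr=5 lookahead=* remaining=[* num * num ) * id ) $]
Step 10: reduce T->F. Stack=[( ( T] ptr=5 lookahead=* remaining=[* num * num ) * id ) $]
Step 11: shift *. Stack=[( ( T *] ptr=6 lookahead=num remaining=[num * num ) * id ) $]
Step 12: shift num. Stack=[( ( T * num] ptr=7 lookahead=* remaining=[* num ) * id ) $]
Step 13: reduce F->num. Stack=[( ( T * F] ptr=7 lookahead=* remaining=[* num ) * id ) $]
Step 14: reduce T->T * F. Stack=[( ( T] ptr=7 lookahead=* remaining=[* num ) * id ) $]
Step 15: shift *. Stack=[( ( T *] ptr=8 lookahead=num remaining=[num ) * id ) $]
Step 16: shift num. Stack=[( ( T * num] ptr=9 lookahead=) remaining=[) * id ) $]
Step 17: reduce F->num. Stack=[( ( T * F] ptr=9 lookahead=) remaining=[) * id ) $]
Step 18: reduce T->T * F. Stack=[( ( T] ptr=9 lookahead=) remaining=[) * id ) $]
Step 19: reduce E->T. Stack=[( ( E] ptr=9 lookahead=) remaining=[) * id ) $]
Step 20: shift ). Stack=[( ( E )] ptr=10 lookahead=* remaining=[* id ) $]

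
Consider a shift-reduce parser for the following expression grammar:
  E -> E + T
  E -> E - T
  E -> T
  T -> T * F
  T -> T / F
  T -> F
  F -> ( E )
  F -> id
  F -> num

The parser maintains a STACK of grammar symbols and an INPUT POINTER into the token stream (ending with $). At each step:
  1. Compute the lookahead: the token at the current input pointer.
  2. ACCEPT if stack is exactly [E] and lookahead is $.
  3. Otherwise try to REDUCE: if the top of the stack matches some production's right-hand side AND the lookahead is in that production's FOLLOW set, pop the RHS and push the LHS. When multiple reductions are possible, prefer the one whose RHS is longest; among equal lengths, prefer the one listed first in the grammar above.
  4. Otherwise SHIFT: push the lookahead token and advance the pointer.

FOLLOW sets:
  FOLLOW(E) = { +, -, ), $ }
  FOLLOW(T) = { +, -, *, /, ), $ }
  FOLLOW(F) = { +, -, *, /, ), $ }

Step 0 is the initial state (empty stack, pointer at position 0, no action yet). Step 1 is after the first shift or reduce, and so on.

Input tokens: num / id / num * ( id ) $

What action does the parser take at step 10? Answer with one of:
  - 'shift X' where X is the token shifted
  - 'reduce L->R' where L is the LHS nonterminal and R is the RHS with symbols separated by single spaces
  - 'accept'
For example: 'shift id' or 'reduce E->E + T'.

Step 1: shift num. Stack=[num] ptr=1 lookahead=/ remaining=[/ id / num * ( id ) $]
Step 2: reduce F->num. Stack=[F] ptr=1 lookahead=/ remaining=[/ id / num * ( id ) $]
Step 3: reduce T->F. Stack=[T] ptr=1 lookahead=/ remaining=[/ id / num * ( id ) $]
Step 4: shift /. Stack=[T /] ptr=2 lookahead=id remaining=[id / num * ( id ) $]
Step 5: shift id. Stack=[T / id] ptr=3 lookahead=/ remaining=[/ num * ( id ) $]
Step 6: reduce F->id. Stack=[T / F] ptr=3 lookahead=/ remaining=[/ num * ( id ) $]
Step 7: reduce T->T / F. Stack=[T] ptr=3 lookahead=/ remaining=[/ num * ( id ) $]
Step 8: shift /. Stack=[T /] ptr=4 lookahead=num remaining=[num * ( id ) $]
Step 9: shift num. Stack=[T / num] ptr=5 lookahead=* remaining=[* ( id ) $]
Step 10: reduce F->num. Stack=[T / F] ptr=5 lookahead=* remaining=[* ( id ) $]

Answer: reduce F->num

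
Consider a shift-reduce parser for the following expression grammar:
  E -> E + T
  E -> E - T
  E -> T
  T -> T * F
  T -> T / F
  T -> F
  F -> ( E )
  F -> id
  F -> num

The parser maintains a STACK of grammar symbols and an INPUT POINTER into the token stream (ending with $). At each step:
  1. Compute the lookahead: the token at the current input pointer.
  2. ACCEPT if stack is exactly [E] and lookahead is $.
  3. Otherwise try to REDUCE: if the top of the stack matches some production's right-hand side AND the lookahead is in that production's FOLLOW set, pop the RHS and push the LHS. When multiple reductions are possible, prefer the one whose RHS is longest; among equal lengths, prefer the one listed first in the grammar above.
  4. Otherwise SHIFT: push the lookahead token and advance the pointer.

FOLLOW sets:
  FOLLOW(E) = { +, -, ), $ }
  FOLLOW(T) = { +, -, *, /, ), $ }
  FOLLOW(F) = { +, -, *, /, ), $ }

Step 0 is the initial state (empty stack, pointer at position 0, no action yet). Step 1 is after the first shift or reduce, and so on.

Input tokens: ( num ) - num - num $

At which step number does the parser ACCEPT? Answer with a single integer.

Step 1: shift (. Stack=[(] ptr=1 lookahead=num remaining=[num ) - num - num $]
Step 2: shift num. Stack=[( num] ptr=2 lookahead=) remaining=[) - num - num $]
Step 3: reduce F->num. Stack=[( F] ptr=2 lookahead=) remaining=[) - num - num $]
Step 4: reduce T->F. Stack=[( T] ptr=2 lookahead=) remaining=[) - num - num $]
Step 5: reduce E->T. Stack=[( E] ptr=2 lookahead=) remaining=[) - num - num $]
Step 6: shift ). Stack=[( E )] ptr=3 lookahead=- remaining=[- num - num $]
Step 7: reduce F->( E ). Stack=[F] ptr=3 lookahead=- remaining=[- num - num $]
Step 8: reduce T->F. Stack=[T] ptr=3 lookahead=- remaining=[- num - num $]
Step 9: reduce E->T. Stack=[E] ptr=3 lookahead=- remaining=[- num - num $]
Step 10: shift -. Stack=[E -] ptr=4 lookahead=num remaining=[num - num $]
Step 11: shift num. Stack=[E - num] ptr=5 lookahead=- remaining=[- num $]
Step 12: reduce F->num. Stack=[E - F] ptr=5 lookahead=- remaining=[- num $]
Step 13: reduce T->F. Stack=[E - T] ptr=5 lookahead=- remaining=[- num $]
Step 14: reduce E->E - T. Stack=[E] ptr=5 lookahead=- remaining=[- num $]
Step 15: shift -. Stack=[E -] ptr=6 lookahead=num remaining=[num $]
Step 16: shift num. Stack=[E - num] ptr=7 lookahead=$ remaining=[$]
Step 17: reduce F->num. Stack=[E - F] ptr=7 lookahead=$ remaining=[$]
Step 18: reduce T->F. Stack=[E - T] ptr=7 lookahead=$ remaining=[$]
Step 19: reduce E->E - T. Stack=[E] ptr=7 lookahead=$ remaining=[$]
Step 20: accept. Stack=[E] ptr=7 lookahead=$ remaining=[$]

Answer: 20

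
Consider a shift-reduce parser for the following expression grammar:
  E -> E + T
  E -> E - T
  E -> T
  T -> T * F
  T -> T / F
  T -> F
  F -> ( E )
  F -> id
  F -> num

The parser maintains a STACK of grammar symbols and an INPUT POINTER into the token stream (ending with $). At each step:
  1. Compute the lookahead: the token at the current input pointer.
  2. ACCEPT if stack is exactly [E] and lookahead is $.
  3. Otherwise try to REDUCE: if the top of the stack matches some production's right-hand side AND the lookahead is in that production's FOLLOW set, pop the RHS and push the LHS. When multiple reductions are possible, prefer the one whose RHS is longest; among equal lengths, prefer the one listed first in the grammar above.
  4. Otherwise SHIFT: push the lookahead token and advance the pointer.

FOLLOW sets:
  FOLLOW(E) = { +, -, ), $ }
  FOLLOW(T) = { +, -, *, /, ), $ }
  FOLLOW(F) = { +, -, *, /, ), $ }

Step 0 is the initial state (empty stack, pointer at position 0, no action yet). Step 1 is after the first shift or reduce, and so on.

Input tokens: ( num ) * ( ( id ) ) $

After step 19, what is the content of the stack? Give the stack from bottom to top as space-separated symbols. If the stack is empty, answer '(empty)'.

Answer: T * ( E

Derivation:
Step 1: shift (. Stack=[(] ptr=1 lookahead=num remaining=[num ) * ( ( id ) ) $]
Step 2: shift num. Stack=[( num] ptr=2 lookahead=) remaining=[) * ( ( id ) ) $]
Step 3: reduce F->num. Stack=[( F] ptr=2 lookahead=) remaining=[) * ( ( id ) ) $]
Step 4: reduce T->F. Stack=[( T] ptr=2 lookahead=) remaining=[) * ( ( id ) ) $]
Step 5: reduce E->T. Stack=[( E] ptr=2 lookahead=) remaining=[) * ( ( id ) ) $]
Step 6: shift ). Stack=[( E )] ptr=3 lookahead=* remaining=[* ( ( id ) ) $]
Step 7: reduce F->( E ). Stack=[F] ptr=3 lookahead=* remaining=[* ( ( id ) ) $]
Step 8: reduce T->F. Stack=[T] ptr=3 lookahead=* remaining=[* ( ( id ) ) $]
Step 9: shift *. Stack=[T *] ptr=4 lookahead=( remaining=[( ( id ) ) $]
Step 10: shift (. Stack=[T * (] ptr=5 lookahead=( remaining=[( id ) ) $]
Step 11: shift (. Stack=[T * ( (] ptr=6 lookahead=id remaining=[id ) ) $]
Step 12: shift id. Stack=[T * ( ( id] ptr=7 lookahead=) remaining=[) ) $]
Step 13: reduce F->id. Stack=[T * ( ( F] ptr=7 lookahead=) remaining=[) ) $]
Step 14: reduce T->F. Stack=[T * ( ( T] ptr=7 lookahead=) remaining=[) ) $]
Step 15: reduce E->T. Stack=[T * ( ( E] ptr=7 lookahead=) remaining=[) ) $]
Step 16: shift ). Stack=[T * ( ( E )] ptr=8 lookahead=) remaining=[) $]
Step 17: reduce F->( E ). Stack=[T * ( F] ptr=8 lookahead=) remaining=[) $]
Step 18: reduce T->F. Stack=[T * ( T] ptr=8 lookahead=) remaining=[) $]
Step 19: reduce E->T. Stack=[T * ( E] ptr=8 lookahead=) remaining=[) $]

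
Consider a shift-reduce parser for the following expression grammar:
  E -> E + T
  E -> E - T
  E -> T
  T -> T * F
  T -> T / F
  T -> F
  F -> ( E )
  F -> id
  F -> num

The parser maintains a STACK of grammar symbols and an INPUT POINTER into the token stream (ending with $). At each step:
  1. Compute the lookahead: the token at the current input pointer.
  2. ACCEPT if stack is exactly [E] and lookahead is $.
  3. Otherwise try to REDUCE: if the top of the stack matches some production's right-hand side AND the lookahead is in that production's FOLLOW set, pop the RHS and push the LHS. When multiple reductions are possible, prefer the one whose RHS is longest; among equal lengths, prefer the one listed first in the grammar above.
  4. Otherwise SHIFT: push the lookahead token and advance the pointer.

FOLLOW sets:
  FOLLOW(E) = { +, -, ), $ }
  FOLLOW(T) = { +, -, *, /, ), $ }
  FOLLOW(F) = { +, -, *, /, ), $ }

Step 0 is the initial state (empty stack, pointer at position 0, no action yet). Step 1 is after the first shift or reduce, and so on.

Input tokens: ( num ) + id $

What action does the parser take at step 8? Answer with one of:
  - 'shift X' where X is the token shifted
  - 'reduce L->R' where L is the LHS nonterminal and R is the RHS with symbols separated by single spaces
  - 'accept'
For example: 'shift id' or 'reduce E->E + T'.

Step 1: shift (. Stack=[(] ptr=1 lookahead=num remaining=[num ) + id $]
Step 2: shift num. Stack=[( num] ptr=2 lookahead=) remaining=[) + id $]
Step 3: reduce F->num. Stack=[( F] ptr=2 lookahead=) remaining=[) + id $]
Step 4: reduce T->F. Stack=[( T] ptr=2 lookahead=) remaining=[) + id $]
Step 5: reduce E->T. Stack=[( E] ptr=2 lookahead=) remaining=[) + id $]
Step 6: shift ). Stack=[( E )] ptr=3 lookahead=+ remaining=[+ id $]
Step 7: reduce F->( E ). Stack=[F] ptr=3 lookahead=+ remaining=[+ id $]
Step 8: reduce T->F. Stack=[T] ptr=3 lookahead=+ remaining=[+ id $]

Answer: reduce T->F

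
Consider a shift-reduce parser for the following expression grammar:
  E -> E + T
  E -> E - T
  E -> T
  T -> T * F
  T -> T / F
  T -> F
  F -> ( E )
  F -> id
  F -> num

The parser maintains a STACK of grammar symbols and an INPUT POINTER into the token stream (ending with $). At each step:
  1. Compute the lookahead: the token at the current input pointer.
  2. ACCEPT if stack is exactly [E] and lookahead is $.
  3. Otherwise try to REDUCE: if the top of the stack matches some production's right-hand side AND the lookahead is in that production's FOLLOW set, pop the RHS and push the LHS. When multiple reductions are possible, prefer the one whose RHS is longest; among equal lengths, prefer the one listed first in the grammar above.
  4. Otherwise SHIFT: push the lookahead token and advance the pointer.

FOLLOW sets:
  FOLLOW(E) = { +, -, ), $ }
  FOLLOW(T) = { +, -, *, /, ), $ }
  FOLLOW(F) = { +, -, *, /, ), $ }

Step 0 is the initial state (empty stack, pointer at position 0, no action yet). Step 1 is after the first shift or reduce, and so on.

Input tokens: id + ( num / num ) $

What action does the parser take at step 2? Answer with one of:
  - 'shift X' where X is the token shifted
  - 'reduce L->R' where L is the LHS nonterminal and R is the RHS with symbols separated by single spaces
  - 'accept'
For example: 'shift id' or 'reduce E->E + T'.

Answer: reduce F->id

Derivation:
Step 1: shift id. Stack=[id] ptr=1 lookahead=+ remaining=[+ ( num / num ) $]
Step 2: reduce F->id. Stack=[F] ptr=1 lookahead=+ remaining=[+ ( num / num ) $]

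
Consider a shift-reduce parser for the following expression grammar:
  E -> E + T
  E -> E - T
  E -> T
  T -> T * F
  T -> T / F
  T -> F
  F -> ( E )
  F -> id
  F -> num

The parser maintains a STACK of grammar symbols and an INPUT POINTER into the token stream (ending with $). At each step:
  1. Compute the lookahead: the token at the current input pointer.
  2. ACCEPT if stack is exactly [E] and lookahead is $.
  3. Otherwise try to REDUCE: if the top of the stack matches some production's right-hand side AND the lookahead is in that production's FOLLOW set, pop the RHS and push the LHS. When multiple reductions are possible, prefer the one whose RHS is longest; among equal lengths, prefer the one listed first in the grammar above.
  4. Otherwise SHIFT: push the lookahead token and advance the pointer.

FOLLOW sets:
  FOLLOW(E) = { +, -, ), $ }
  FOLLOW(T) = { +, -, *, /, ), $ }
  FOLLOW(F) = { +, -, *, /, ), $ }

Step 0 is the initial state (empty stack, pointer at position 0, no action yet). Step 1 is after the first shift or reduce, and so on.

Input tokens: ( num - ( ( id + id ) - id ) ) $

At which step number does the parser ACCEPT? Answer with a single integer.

Step 1: shift (. Stack=[(] ptr=1 lookahead=num remaining=[num - ( ( id + id ) - id ) ) $]
Step 2: shift num. Stack=[( num] ptr=2 lookahead=- remaining=[- ( ( id + id ) - id ) ) $]
Step 3: reduce F->num. Stack=[( F] ptr=2 lookahead=- remaining=[- ( ( id + id ) - id ) ) $]
Step 4: reduce T->F. Stack=[( T] ptr=2 lookahead=- remaining=[- ( ( id + id ) - id ) ) $]
Step 5: reduce E->T. Stack=[( E] ptr=2 lookahead=- remaining=[- ( ( id + id ) - id ) ) $]
Step 6: shift -. Stack=[( E -] ptr=3 lookahead=( remaining=[( ( id + id ) - id ) ) $]
Step 7: shift (. Stack=[( E - (] ptr=4 lookahead=( remaining=[( id + id ) - id ) ) $]
Step 8: shift (. Stack=[( E - ( (] ptr=5 lookahead=id remaining=[id + id ) - id ) ) $]
Step 9: shift id. Stack=[( E - ( ( id] ptr=6 lookahead=+ remaining=[+ id ) - id ) ) $]
Step 10: reduce F->id. Stack=[( E - ( ( F] ptr=6 lookahead=+ remaining=[+ id ) - id ) ) $]
Step 11: reduce T->F. Stack=[( E - ( ( T] ptr=6 lookahead=+ remaining=[+ id ) - id ) ) $]
Step 12: reduce E->T. Stack=[( E - ( ( E] ptr=6 lookahead=+ remaining=[+ id ) - id ) ) $]
Step 13: shift +. Stack=[( E - ( ( E +] ptr=7 lookahead=id remaining=[id ) - id ) ) $]
Step 14: shift id. Stack=[( E - ( ( E + id] ptr=8 lookahead=) remaining=[) - id ) ) $]
Step 15: reduce F->id. Stack=[( E - ( ( E + F] ptr=8 lookahead=) remaining=[) - id ) ) $]
Step 16: reduce T->F. Stack=[( E - ( ( E + T] ptr=8 lookahead=) remaining=[) - id ) ) $]
Step 17: reduce E->E + T. Stack=[( E - ( ( E] ptr=8 lookahead=) remaining=[) - id ) ) $]
Step 18: shift ). Stack=[( E - ( ( E )] ptr=9 lookahead=- remaining=[- id ) ) $]
Step 19: reduce F->( E ). Stack=[( E - ( F] ptr=9 lookahead=- remaining=[- id ) ) $]
Step 20: reduce T->F. Stack=[( E - ( T] ptr=9 lookahead=- remaining=[- id ) ) $]
Step 21: reduce E->T. Stack=[( E - ( E] ptr=9 lookahead=- remaining=[- id ) ) $]
Step 22: shift -. Stack=[( E - ( E -] ptr=10 lookahead=id remaining=[id ) ) $]
Step 23: shift id. Stack=[( E - ( E - id] ptr=11 lookahead=) remaining=[) ) $]
Step 24: reduce F->id. Stack=[( E - ( E - F] ptr=11 lookahead=) remaining=[) ) $]
Step 25: reduce T->F. Stack=[( E - ( E - T] ptr=11 lookahead=) remaining=[) ) $]
Step 26: reduce E->E - T. Stack=[( E - ( E] ptr=11 lookahead=) remaining=[) ) $]
Step 27: shift ). Stack=[( E - ( E )] ptr=12 lookahead=) remaining=[) $]
Step 28: reduce F->( E ). Stack=[( E - F] ptr=12 lookahead=) remaining=[) $]
Step 29: reduce T->F. Stack=[( E - T] ptr=12 lookahead=) remaining=[) $]
Step 30: reduce E->E - T. Stack=[( E] ptr=12 lookahead=) remaining=[) $]
Step 31: shift ). Stack=[( E )] ptr=13 lookahead=$ remaining=[$]
Step 32: reduce F->( E ). Stack=[F] ptr=13 lookahead=$ remaining=[$]
Step 33: reduce T->F. Stack=[T] ptr=13 lookahead=$ remaining=[$]
Step 34: reduce E->T. Stack=[E] ptr=13 lookahead=$ remaining=[$]
Step 35: accept. Stack=[E] ptr=13 lookahead=$ remaining=[$]

Answer: 35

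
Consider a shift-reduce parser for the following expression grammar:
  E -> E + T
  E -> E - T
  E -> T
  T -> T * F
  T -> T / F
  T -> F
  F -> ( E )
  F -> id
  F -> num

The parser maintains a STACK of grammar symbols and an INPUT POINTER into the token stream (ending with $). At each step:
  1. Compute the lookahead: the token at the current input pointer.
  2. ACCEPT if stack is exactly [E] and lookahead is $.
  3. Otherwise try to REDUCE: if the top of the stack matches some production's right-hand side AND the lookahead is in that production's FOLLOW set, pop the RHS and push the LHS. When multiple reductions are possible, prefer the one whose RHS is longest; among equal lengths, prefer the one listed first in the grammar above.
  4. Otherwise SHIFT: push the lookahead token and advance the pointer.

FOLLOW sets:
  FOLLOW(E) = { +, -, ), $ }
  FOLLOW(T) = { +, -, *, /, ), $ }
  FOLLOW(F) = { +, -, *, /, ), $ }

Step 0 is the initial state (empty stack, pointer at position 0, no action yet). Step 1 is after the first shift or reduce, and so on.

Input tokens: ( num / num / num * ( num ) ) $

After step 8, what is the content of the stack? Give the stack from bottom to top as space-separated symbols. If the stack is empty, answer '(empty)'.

Step 1: shift (. Stack=[(] ptr=1 lookahead=num remaining=[num / num / num * ( num ) ) $]
Step 2: shift num. Stack=[( num] ptr=2 lookahead=/ remaining=[/ num / num * ( num ) ) $]
Step 3: reduce F->num. Stack=[( F] ptr=2 lookahead=/ remaining=[/ num / num * ( num ) ) $]
Step 4: reduce T->F. Stack=[( T] ptr=2 lookahead=/ remaining=[/ num / num * ( num ) ) $]
Step 5: shift /. Stack=[( T /] ptr=3 lookahead=num remaining=[num / num * ( num ) ) $]
Step 6: shift num. Stack=[( T / num] ptr=4 lookahead=/ remaining=[/ num * ( num ) ) $]
Step 7: reduce F->num. Stack=[( T / F] ptr=4 lookahead=/ remaining=[/ num * ( num ) ) $]
Step 8: reduce T->T / F. Stack=[( T] ptr=4 lookahead=/ remaining=[/ num * ( num ) ) $]

Answer: ( T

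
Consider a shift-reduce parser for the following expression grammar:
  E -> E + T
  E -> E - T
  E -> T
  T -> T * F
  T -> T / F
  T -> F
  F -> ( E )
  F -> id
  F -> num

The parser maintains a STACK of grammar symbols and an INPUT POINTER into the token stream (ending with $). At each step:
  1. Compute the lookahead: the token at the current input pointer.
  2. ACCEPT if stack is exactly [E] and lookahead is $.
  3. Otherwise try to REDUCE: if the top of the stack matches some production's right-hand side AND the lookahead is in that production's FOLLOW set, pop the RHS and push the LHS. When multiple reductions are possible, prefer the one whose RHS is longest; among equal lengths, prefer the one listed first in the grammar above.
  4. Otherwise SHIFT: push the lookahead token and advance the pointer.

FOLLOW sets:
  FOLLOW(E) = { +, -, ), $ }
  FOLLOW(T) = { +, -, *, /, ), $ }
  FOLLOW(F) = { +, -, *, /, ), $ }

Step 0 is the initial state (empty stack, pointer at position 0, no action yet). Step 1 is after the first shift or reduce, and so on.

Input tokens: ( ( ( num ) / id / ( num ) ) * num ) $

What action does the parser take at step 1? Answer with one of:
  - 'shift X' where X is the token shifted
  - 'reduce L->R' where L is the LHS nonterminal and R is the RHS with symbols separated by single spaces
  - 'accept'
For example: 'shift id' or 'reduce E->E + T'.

Answer: shift (

Derivation:
Step 1: shift (. Stack=[(] ptr=1 lookahead=( remaining=[( ( num ) / id / ( num ) ) * num ) $]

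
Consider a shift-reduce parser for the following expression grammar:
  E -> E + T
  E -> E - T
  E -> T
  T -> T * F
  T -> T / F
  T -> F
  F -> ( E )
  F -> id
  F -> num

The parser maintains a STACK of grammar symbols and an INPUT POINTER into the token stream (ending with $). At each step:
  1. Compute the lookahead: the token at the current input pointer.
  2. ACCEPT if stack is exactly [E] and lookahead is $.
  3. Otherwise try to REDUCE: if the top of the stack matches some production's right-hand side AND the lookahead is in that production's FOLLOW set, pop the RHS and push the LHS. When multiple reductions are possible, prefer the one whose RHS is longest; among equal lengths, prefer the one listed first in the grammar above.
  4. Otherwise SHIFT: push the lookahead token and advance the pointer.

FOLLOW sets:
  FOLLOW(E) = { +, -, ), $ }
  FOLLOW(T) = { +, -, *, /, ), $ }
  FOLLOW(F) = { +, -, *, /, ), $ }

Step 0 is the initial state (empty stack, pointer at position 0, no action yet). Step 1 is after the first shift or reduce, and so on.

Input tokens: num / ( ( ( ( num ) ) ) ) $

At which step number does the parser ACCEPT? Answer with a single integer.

Answer: 29

Derivation:
Step 1: shift num. Stack=[num] ptr=1 lookahead=/ remaining=[/ ( ( ( ( num ) ) ) ) $]
Step 2: reduce F->num. Stack=[F] ptr=1 lookahead=/ remaining=[/ ( ( ( ( num ) ) ) ) $]
Step 3: reduce T->F. Stack=[T] ptr=1 lookahead=/ remaining=[/ ( ( ( ( num ) ) ) ) $]
Step 4: shift /. Stack=[T /] ptr=2 lookahead=( remaining=[( ( ( ( num ) ) ) ) $]
Step 5: shift (. Stack=[T / (] ptr=3 lookahead=( remaining=[( ( ( num ) ) ) ) $]
Step 6: shift (. Stack=[T / ( (] ptr=4 lookahead=( remaining=[( ( num ) ) ) ) $]
Step 7: shift (. Stack=[T / ( ( (] ptr=5 lookahead=( remaining=[( num ) ) ) ) $]
Step 8: shift (. Stack=[T / ( ( ( (] ptr=6 lookahead=num remaining=[num ) ) ) ) $]
Step 9: shift num. Stack=[T / ( ( ( ( num] ptr=7 lookahead=) remaining=[) ) ) ) $]
Step 10: reduce F->num. Stack=[T / ( ( ( ( F] ptr=7 lookahead=) remaining=[) ) ) ) $]
Step 11: reduce T->F. Stack=[T / ( ( ( ( T] ptr=7 lookahead=) remaining=[) ) ) ) $]
Step 12: reduce E->T. Stack=[T / ( ( ( ( E] ptr=7 lookahead=) remaining=[) ) ) ) $]
Step 13: shift ). Stack=[T / ( ( ( ( E )] ptr=8 lookahead=) remaining=[) ) ) $]
Step 14: reduce F->( E ). Stack=[T / ( ( ( F] ptr=8 lookahead=) remaining=[) ) ) $]
Step 15: reduce T->F. Stack=[T / ( ( ( T] ptr=8 lookahead=) remaining=[) ) ) $]
Step 16: reduce E->T. Stack=[T / ( ( ( E] ptr=8 lookahead=) remaining=[) ) ) $]
Step 17: shift ). Stack=[T / ( ( ( E )] ptr=9 lookahead=) remaining=[) ) $]
Step 18: reduce F->( E ). Stack=[T / ( ( F] ptr=9 lookahead=) remaining=[) ) $]
Step 19: reduce T->F. Stack=[T / ( ( T] ptr=9 lookahead=) remaining=[) ) $]
Step 20: reduce E->T. Stack=[T / ( ( E] ptr=9 lookahead=) remaining=[) ) $]
Step 21: shift ). Stack=[T / ( ( E )] ptr=10 lookahead=) remaining=[) $]
Step 22: reduce F->( E ). Stack=[T / ( F] ptr=10 lookahead=) remaining=[) $]
Step 23: reduce T->F. Stack=[T / ( T] ptr=10 lookahead=) remaining=[) $]
Step 24: reduce E->T. Stack=[T / ( E] ptr=10 lookahead=) remaining=[) $]
Step 25: shift ). Stack=[T / ( E )] ptr=11 lookahead=$ remaining=[$]
Step 26: reduce F->( E ). Stack=[T / F] ptr=11 lookahead=$ remaining=[$]
Step 27: reduce T->T / F. Stack=[T] ptr=11 lookahead=$ remaining=[$]
Step 28: reduce E->T. Stack=[E] ptr=11 lookahead=$ remaining=[$]
Step 29: accept. Stack=[E] ptr=11 lookahead=$ remaining=[$]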